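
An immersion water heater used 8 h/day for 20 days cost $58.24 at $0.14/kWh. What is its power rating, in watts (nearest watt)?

2600 W

Energy = $58.24 ÷ $0.14/kWh = 416 kWh
Runtime = 8 h/day × 20 days = 160 h
Power = 416 kWh ÷ 160 h = 2.6 kW = 2600 W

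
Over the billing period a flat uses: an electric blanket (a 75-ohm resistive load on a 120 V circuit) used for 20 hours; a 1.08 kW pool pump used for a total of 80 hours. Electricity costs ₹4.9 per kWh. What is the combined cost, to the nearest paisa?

₹442.18

electric blanket: Power = V²/R = 120²/75 = 192 W = 0.192 kW
electric blanket: 0.192 kW × 20 h = 3.84 kWh
pool pump: 1.08 kW × 80 h = 86.4 kWh
Total energy = 90.24 kWh
Cost = 90.24 × ₹4.9 = ₹442.18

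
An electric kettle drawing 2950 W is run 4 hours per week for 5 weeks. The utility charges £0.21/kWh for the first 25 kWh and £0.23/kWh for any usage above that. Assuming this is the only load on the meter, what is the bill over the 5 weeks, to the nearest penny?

£13.07

Runtime = 4 h/week × 5 weeks = 20 h
Energy = 2.95 kW × 20 h = 59 kWh
Tier 1 (0–25 kWh): 25 × £0.21 = £5.25
Above 25 kWh: 34 × £0.23 = £7.82
Bill = £13.07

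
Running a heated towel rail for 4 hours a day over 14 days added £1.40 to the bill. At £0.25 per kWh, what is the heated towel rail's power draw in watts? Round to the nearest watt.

Energy = £1.40 ÷ £0.25/kWh = 5.6 kWh
Runtime = 4 h/day × 14 days = 56 h
Power = 5.6 kWh ÷ 56 h = 0.1 kW = 100 W

100 W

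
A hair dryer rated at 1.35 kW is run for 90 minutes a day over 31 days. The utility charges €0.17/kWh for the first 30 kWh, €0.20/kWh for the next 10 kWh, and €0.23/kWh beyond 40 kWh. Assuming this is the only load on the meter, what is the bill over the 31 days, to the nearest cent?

Runtime = 90 min × 31 = 2790 min = 46.5 h
Energy = 1.35 kW × 46.5 h = 62.775 kWh
Tier 1 (0–30 kWh): 30 × €0.17 = €5.1
Tier 2 (30–40 kWh): 10 × €0.20 = €2
Above 40 kWh: 22.775 × €0.23 = €5.23825
Bill = €12.34

€12.34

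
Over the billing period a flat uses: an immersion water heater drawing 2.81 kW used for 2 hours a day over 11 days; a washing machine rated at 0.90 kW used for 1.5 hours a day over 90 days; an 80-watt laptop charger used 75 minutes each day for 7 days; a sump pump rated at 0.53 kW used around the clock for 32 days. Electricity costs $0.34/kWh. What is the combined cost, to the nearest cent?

$200.96

immersion water heater: Runtime = 2 h/day × 11 days = 22 h
immersion water heater: 2.81 kW × 22 h = 61.82 kWh
washing machine: Runtime = 1.5 h/day × 90 days = 135 h
washing machine: 0.9 kW × 135 h = 121.5 kWh
laptop charger: Runtime = 75 min × 7 = 525 min = 8.75 h
laptop charger: 0.08 kW × 8.75 h = 0.7 kWh
sump pump: Runtime = 24 h × 32 = 768 h
sump pump: 0.53 kW × 768 h = 407.04 kWh
Total energy = 591.06 kWh
Cost = 591.06 × $0.34 = $200.96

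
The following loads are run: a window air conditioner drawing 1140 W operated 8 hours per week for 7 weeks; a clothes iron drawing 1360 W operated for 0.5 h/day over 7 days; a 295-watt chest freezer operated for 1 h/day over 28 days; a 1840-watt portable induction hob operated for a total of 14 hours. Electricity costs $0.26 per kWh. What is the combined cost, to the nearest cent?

$26.68

window air conditioner: Runtime = 8 h/week × 7 weeks = 56 h
window air conditioner: 1.14 kW × 56 h = 63.84 kWh
clothes iron: Runtime = 0.5 h/day × 7 days = 3.5 h
clothes iron: 1.36 kW × 3.5 h = 4.76 kWh
chest freezer: Runtime = 1 h/day × 28 days = 28 h
chest freezer: 0.295 kW × 28 h = 8.26 kWh
portable induction hob: 1.84 kW × 14 h = 25.76 kWh
Total energy = 102.62 kWh
Cost = 102.62 × $0.26 = $26.68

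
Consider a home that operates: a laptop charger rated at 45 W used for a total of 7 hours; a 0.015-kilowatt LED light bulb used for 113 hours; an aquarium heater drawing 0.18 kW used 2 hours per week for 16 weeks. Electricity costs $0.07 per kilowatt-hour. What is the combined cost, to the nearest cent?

$0.54

laptop charger: 0.045 kW × 7 h = 0.315 kWh
LED light bulb: 0.015 kW × 113 h = 1.695 kWh
aquarium heater: Runtime = 2 h/week × 16 weeks = 32 h
aquarium heater: 0.18 kW × 32 h = 5.76 kWh
Total energy = 7.77 kWh
Cost = 7.77 × $0.07 = $0.54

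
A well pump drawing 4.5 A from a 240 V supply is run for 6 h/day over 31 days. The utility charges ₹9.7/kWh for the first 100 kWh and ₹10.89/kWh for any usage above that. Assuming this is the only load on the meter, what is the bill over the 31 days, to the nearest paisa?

₹2068.58

Power = 4.5 A × 240 V = 1080 W = 1.08 kW
Runtime = 6 h/day × 31 days = 186 h
Energy = 1.08 kW × 186 h = 200.88 kWh
Tier 1 (0–100 kWh): 100 × ₹9.7 = ₹970
Above 100 kWh: 100.88 × ₹10.89 = ₹1098.5832
Bill = ₹2068.58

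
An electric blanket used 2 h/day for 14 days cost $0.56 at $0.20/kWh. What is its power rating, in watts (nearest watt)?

100 W

Energy = $0.56 ÷ $0.20/kWh = 2.8 kWh
Runtime = 2 h/day × 14 days = 28 h
Power = 2.8 kWh ÷ 28 h = 0.1 kW = 100 W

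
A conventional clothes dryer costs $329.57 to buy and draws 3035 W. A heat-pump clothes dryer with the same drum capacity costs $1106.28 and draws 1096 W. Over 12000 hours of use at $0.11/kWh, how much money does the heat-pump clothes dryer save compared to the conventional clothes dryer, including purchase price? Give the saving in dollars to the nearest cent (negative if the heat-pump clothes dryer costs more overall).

conventional clothes dryer: $329.57 + (3035/1000) kW × 12000 h × $0.11 = $329.57 + $4006.2 = $4335.77
heat-pump clothes dryer: $1106.28 + (1096/1000) kW × 12000 h × $0.11 = $1106.28 + $1446.72 = $2553
Saving = $4335.77 − $2553 = $1782.77

$1782.77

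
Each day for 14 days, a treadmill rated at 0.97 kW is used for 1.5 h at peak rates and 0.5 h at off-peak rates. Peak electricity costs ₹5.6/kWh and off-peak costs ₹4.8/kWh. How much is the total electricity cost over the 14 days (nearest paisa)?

Peak energy = 0.97 kW × 1.5 h × 14 = 20.37 kWh
Off-peak energy = 0.97 kW × 0.5 h × 14 = 6.79 kWh
Cost = 20.37 × ₹5.6 + 6.79 × ₹4.8 = ₹114.072 + ₹32.592 = ₹146.66

₹146.66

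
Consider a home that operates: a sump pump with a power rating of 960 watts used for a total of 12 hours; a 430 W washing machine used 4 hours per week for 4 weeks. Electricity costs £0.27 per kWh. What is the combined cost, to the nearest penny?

sump pump: 0.96 kW × 12 h = 11.52 kWh
washing machine: Runtime = 4 h/week × 4 weeks = 16 h
washing machine: 0.43 kW × 16 h = 6.88 kWh
Total energy = 18.4 kWh
Cost = 18.4 × £0.27 = £4.97

£4.97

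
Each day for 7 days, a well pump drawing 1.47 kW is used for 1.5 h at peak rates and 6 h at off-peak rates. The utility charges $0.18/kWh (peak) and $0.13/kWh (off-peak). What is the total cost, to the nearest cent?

Peak energy = 1.47 kW × 1.5 h × 7 = 15.435 kWh
Off-peak energy = 1.47 kW × 6 h × 7 = 61.74 kWh
Cost = 15.435 × $0.18 + 61.74 × $0.13 = $2.7783 + $8.0262 = $10.80

$10.80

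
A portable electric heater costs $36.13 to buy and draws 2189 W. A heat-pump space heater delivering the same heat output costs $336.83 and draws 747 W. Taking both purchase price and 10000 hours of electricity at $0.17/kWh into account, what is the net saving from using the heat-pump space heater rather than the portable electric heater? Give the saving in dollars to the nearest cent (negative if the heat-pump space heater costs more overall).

$2150.70

portable electric heater: $36.13 + (2189/1000) kW × 10000 h × $0.17 = $36.13 + $3721.3 = $3757.43
heat-pump space heater: $336.83 + (747/1000) kW × 10000 h × $0.17 = $336.83 + $1269.9 = $1606.73
Saving = $3757.43 − $1606.73 = $2150.7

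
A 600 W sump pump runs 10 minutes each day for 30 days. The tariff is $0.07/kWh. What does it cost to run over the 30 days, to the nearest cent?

Runtime = 10 min × 30 = 300 min = 5 h
Energy = 0.6 kW × 5 h = 3 kWh
Cost = 3 kWh × $0.07/kWh = $0.21

$0.21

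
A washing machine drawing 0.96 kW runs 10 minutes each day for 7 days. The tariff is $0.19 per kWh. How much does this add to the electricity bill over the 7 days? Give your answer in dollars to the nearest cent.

Runtime = 10 min × 7 = 70 min = 1.166666… h
Energy = 0.96 kW × 1.166666… h = 1.12 kWh
Cost = 1.12 kWh × $0.19/kWh = $0.21

$0.21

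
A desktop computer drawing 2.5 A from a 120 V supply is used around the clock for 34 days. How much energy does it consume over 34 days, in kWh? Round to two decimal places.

Power = 2.5 A × 120 V = 300 W = 0.3 kW
Runtime = 24 h × 34 = 816 h
Energy = 0.3 kW × 816 h = 244.8 kWh

244.80 kWh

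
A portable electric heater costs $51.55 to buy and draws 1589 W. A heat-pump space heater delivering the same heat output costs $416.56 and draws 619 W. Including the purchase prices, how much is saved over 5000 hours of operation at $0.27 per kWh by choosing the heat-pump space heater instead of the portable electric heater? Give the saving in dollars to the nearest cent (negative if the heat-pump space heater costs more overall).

$944.49

portable electric heater: $51.55 + (1589/1000) kW × 5000 h × $0.27 = $51.55 + $2145.15 = $2196.7
heat-pump space heater: $416.56 + (619/1000) kW × 5000 h × $0.27 = $416.56 + $835.65 = $1252.21
Saving = $2196.7 − $1252.21 = $944.49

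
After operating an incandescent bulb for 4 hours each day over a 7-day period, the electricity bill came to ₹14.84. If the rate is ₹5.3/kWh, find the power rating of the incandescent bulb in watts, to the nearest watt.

100 W

Energy = ₹14.84 ÷ ₹5.3/kWh = 2.8 kWh
Runtime = 4 h/day × 7 days = 28 h
Power = 2.8 kWh ÷ 28 h = 0.1 kW = 100 W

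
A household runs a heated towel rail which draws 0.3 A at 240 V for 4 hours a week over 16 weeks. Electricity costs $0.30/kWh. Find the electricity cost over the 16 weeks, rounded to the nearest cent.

Power = 0.3 A × 240 V = 72 W = 0.072 kW
Runtime = 4 h/week × 16 weeks = 64 h
Energy = 0.072 kW × 64 h = 4.608 kWh
Cost = 4.608 kWh × $0.30/kWh = $1.38

$1.38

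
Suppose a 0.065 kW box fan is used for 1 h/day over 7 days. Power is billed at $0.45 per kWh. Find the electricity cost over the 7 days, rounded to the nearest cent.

$0.20

Runtime = 1 h/day × 7 days = 7 h
Energy = 0.065 kW × 7 h = 0.455 kWh
Cost = 0.455 kWh × $0.45/kWh = $0.20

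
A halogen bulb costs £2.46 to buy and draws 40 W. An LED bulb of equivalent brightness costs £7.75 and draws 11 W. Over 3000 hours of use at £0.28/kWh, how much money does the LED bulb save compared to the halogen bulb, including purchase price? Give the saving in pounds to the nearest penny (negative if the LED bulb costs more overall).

halogen bulb: £2.46 + (40/1000) kW × 3000 h × £0.28 = £2.46 + £33.6 = £36.06
LED bulb: £7.75 + (11/1000) kW × 3000 h × £0.28 = £7.75 + £9.24 = £16.99
Saving = £36.06 − £16.99 = £19.07

£19.07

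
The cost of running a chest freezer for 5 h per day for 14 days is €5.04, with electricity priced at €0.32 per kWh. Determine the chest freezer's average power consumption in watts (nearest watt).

Energy = €5.04 ÷ €0.32/kWh = 15.75 kWh
Runtime = 5 h/day × 14 days = 70 h
Power = 15.75 kWh ÷ 70 h = 0.225 kW = 225 W

225 W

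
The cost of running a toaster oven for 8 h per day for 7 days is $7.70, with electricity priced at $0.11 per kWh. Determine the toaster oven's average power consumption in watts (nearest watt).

1250 W

Energy = $7.70 ÷ $0.11/kWh = 70 kWh
Runtime = 8 h/day × 7 days = 56 h
Power = 70 kWh ÷ 56 h = 1.25 kW = 1250 W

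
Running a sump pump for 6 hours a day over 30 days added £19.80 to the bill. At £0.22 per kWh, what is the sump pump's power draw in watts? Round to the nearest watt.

500 W

Energy = £19.80 ÷ £0.22/kWh = 90 kWh
Runtime = 6 h/day × 30 days = 180 h
Power = 90 kWh ÷ 180 h = 0.5 kW = 500 W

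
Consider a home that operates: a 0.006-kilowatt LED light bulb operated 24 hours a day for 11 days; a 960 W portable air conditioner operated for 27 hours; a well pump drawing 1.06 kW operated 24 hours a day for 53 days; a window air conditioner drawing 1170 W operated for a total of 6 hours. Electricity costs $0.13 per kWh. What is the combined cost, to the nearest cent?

LED light bulb: Runtime = 24 h × 11 = 264 h
LED light bulb: 0.006 kW × 264 h = 1.584 kWh
portable air conditioner: 0.96 kW × 27 h = 25.92 kWh
well pump: Runtime = 24 h × 53 = 1272 h
well pump: 1.06 kW × 1272 h = 1348.32 kWh
window air conditioner: 1.17 kW × 6 h = 7.02 kWh
Total energy = 1382.844 kWh
Cost = 1382.844 × $0.13 = $179.77

$179.77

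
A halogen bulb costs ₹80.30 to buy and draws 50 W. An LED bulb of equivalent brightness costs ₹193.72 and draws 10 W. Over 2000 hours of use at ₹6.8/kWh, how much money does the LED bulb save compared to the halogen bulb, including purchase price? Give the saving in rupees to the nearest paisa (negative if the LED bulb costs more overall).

halogen bulb: ₹80.30 + (50/1000) kW × 2000 h × ₹6.8 = ₹80.30 + ₹680 = ₹760.3
LED bulb: ₹193.72 + (10/1000) kW × 2000 h × ₹6.8 = ₹193.72 + ₹136 = ₹329.72
Saving = ₹760.3 − ₹329.72 = ₹430.58

₹430.58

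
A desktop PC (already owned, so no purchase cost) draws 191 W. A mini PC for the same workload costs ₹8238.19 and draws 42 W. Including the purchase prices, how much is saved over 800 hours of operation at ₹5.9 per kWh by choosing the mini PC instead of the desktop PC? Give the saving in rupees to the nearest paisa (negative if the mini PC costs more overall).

desktop PC: ₹0.00 + (191/1000) kW × 800 h × ₹5.9 = ₹0.00 + ₹901.52 = ₹901.52
mini PC: ₹8238.19 + (42/1000) kW × 800 h × ₹5.9 = ₹8238.19 + ₹198.24 = ₹8436.43
Saving = ₹901.52 − ₹8436.43 = −₹7534.91

-₹7534.91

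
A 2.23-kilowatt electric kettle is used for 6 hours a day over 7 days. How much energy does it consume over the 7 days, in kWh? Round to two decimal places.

93.66 kWh

Runtime = 6 h/day × 7 days = 42 h
Energy = 2.23 kW × 42 h = 93.66 kWh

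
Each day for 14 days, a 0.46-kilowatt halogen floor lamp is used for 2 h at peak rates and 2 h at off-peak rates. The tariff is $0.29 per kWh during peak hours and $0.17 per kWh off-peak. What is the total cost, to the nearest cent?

$5.92

Peak energy = 0.46 kW × 2 h × 14 = 12.88 kWh
Off-peak energy = 0.46 kW × 2 h × 14 = 12.88 kWh
Cost = 12.88 × $0.29 + 12.88 × $0.17 = $3.7352 + $2.1896 = $5.92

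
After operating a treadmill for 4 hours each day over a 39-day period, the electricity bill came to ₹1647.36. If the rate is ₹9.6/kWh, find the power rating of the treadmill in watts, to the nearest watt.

Energy = ₹1647.36 ÷ ₹9.6/kWh = 171.6 kWh
Runtime = 4 h/day × 39 days = 156 h
Power = 171.6 kWh ÷ 156 h = 1.1 kW = 1100 W

1100 W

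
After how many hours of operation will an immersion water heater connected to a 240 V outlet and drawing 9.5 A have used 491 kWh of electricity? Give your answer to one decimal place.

215.4 h

Power = 9.5 A × 240 V = 2280 W = 2.28 kW
Hours = 491 kWh ÷ 2.28 kW = 215.4 h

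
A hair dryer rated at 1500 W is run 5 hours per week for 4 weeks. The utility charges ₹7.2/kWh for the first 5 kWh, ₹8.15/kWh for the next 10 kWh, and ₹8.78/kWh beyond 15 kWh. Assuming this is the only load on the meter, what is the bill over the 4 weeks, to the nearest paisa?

₹249.20

Runtime = 5 h/week × 4 weeks = 20 h
Energy = 1.5 kW × 20 h = 30 kWh
Tier 1 (0–5 kWh): 5 × ₹7.2 = ₹36
Tier 2 (5–15 kWh): 10 × ₹8.15 = ₹81.5
Above 15 kWh: 15 × ₹8.78 = ₹131.7
Bill = ₹249.20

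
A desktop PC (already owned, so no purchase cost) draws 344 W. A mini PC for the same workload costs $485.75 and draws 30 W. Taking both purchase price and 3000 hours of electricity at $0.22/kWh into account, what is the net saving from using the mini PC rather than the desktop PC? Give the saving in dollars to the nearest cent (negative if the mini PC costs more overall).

-$278.51

desktop PC: $0.00 + (344/1000) kW × 3000 h × $0.22 = $0.00 + $227.04 = $227.04
mini PC: $485.75 + (30/1000) kW × 3000 h × $0.22 = $485.75 + $19.8 = $505.55
Saving = $227.04 − $505.55 = −$278.51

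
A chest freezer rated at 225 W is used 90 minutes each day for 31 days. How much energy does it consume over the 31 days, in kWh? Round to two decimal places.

10.46 kWh

Runtime = 90 min × 31 = 2790 min = 46.5 h
Energy = 0.225 kW × 46.5 h = 10.4625 kWh ≈ 10.46 kWh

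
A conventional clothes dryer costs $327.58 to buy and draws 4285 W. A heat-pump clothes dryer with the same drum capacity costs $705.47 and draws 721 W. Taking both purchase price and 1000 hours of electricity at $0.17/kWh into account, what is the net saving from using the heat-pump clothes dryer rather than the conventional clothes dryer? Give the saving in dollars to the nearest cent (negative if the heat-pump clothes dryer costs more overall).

$227.99

conventional clothes dryer: $327.58 + (4285/1000) kW × 1000 h × $0.17 = $327.58 + $728.45 = $1056.03
heat-pump clothes dryer: $705.47 + (721/1000) kW × 1000 h × $0.17 = $705.47 + $122.57 = $828.04
Saving = $1056.03 − $828.04 = $227.99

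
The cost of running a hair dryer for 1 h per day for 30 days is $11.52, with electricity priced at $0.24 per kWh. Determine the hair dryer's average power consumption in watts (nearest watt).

Energy = $11.52 ÷ $0.24/kWh = 48 kWh
Runtime = 1 h/day × 30 days = 30 h
Power = 48 kWh ÷ 30 h = 1.6 kW = 1600 W

1600 W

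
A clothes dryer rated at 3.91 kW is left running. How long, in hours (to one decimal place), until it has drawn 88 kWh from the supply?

Hours = 88 kWh ÷ 3.91 kW = 22.5 h

22.5 h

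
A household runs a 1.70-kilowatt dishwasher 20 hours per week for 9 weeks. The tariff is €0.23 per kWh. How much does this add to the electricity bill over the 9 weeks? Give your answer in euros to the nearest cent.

Runtime = 20 h/week × 9 weeks = 180 h
Energy = 1.7 kW × 180 h = 306 kWh
Cost = 306 kWh × €0.23/kWh = €70.38

€70.38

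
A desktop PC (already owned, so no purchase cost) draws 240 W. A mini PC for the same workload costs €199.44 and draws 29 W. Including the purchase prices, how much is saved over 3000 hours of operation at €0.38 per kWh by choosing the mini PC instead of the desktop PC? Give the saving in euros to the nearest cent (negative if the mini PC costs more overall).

€41.10

desktop PC: €0.00 + (240/1000) kW × 3000 h × €0.38 = €0.00 + €273.6 = €273.6
mini PC: €199.44 + (29/1000) kW × 3000 h × €0.38 = €199.44 + €33.06 = €232.5
Saving = €273.6 − €232.5 = €41.1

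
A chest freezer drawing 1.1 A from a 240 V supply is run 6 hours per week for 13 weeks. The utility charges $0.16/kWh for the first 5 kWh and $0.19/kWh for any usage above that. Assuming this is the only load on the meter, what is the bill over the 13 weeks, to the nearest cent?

Power = 1.1 A × 240 V = 264 W = 0.264 kW
Runtime = 6 h/week × 13 weeks = 78 h
Energy = 0.264 kW × 78 h = 20.592 kWh
Tier 1 (0–5 kWh): 5 × $0.16 = $0.8
Above 5 kWh: 15.592 × $0.19 = $2.96248
Bill = $3.76

$3.76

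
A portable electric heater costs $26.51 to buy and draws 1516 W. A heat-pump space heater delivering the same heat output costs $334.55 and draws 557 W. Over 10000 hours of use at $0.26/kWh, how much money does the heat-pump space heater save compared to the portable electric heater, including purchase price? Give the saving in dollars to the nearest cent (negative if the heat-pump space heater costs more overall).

portable electric heater: $26.51 + (1516/1000) kW × 10000 h × $0.26 = $26.51 + $3941.6 = $3968.11
heat-pump space heater: $334.55 + (557/1000) kW × 10000 h × $0.26 = $334.55 + $1448.2 = $1782.75
Saving = $3968.11 − $1782.75 = $2185.36

$2185.36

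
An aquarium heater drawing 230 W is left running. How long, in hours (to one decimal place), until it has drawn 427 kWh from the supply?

Hours = 427 kWh ÷ 0.23 kW = 1856.5 h

1856.5 h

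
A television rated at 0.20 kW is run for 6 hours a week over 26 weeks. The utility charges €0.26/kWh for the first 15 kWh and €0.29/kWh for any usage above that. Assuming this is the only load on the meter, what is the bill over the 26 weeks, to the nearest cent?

Runtime = 6 h/week × 26 weeks = 156 h
Energy = 0.2 kW × 156 h = 31.2 kWh
Tier 1 (0–15 kWh): 15 × €0.26 = €3.9
Above 15 kWh: 16.2 × €0.29 = €4.698
Bill = €8.60

€8.60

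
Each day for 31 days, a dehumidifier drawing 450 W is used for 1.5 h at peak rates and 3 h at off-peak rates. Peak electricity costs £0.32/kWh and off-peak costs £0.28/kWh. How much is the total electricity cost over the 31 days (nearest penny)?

£18.41

Peak energy = 0.45 kW × 1.5 h × 31 = 20.925 kWh
Off-peak energy = 0.45 kW × 3 h × 31 = 41.85 kWh
Cost = 20.925 × £0.32 + 41.85 × £0.28 = £6.696 + £11.718 = £18.41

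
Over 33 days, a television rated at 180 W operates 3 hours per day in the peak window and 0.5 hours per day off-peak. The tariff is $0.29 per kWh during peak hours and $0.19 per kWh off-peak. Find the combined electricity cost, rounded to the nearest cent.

Peak energy = 0.18 kW × 3 h × 33 = 17.82 kWh
Off-peak energy = 0.18 kW × 0.5 h × 33 = 2.97 kWh
Cost = 17.82 × $0.29 + 2.97 × $0.19 = $5.1678 + $0.5643 = $5.73

$5.73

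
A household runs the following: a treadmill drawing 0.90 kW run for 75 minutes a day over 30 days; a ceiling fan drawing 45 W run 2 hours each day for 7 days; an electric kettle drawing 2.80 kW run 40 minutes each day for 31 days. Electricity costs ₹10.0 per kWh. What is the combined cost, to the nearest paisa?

₹922.47

treadmill: Runtime = 75 min × 30 = 2250 min = 37.5 h
treadmill: 0.9 kW × 37.5 h = 33.75 kWh
ceiling fan: Runtime = 2 h/day × 7 days = 14 h
ceiling fan: 0.045 kW × 14 h = 0.63 kWh
electric kettle: Runtime = 40 min × 31 = 1240 min = 20.666666… h
electric kettle: 2.8 kW × 20.666666… h = 57.866666… kWh
Total energy = 92.246666… kWh
Cost = 92.246666… × ₹10.0 = ₹922.47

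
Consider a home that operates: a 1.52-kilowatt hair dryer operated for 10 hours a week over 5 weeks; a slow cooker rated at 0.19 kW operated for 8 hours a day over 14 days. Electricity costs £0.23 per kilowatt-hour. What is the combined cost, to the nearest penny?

£22.37

hair dryer: Runtime = 10 h/week × 5 weeks = 50 h
hair dryer: 1.52 kW × 50 h = 76 kWh
slow cooker: Runtime = 8 h/day × 14 days = 112 h
slow cooker: 0.19 kW × 112 h = 21.28 kWh
Total energy = 97.28 kWh
Cost = 97.28 × £0.23 = £22.37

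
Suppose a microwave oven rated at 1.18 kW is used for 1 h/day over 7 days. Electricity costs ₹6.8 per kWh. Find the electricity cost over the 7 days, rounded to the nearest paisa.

Runtime = 1 h/day × 7 days = 7 h
Energy = 1.18 kW × 7 h = 8.26 kWh
Cost = 8.26 kWh × ₹6.8/kWh = ₹56.17

₹56.17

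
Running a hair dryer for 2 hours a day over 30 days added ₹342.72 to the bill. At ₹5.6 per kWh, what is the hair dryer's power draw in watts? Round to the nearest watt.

Energy = ₹342.72 ÷ ₹5.6/kWh = 61.2 kWh
Runtime = 2 h/day × 30 days = 60 h
Power = 61.2 kWh ÷ 60 h = 1.02 kW = 1020 W

1020 W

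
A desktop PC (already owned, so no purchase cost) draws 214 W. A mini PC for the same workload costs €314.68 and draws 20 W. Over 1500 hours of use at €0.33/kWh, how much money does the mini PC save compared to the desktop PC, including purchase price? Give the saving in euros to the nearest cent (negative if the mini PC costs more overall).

-€218.65

desktop PC: €0.00 + (214/1000) kW × 1500 h × €0.33 = €0.00 + €105.93 = €105.93
mini PC: €314.68 + (20/1000) kW × 1500 h × €0.33 = €314.68 + €9.9 = €324.58
Saving = €105.93 − €324.58 = −€218.65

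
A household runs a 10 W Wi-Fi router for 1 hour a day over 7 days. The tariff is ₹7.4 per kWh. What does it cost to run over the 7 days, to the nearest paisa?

Runtime = 1 h/day × 7 days = 7 h
Energy = 0.01 kW × 7 h = 0.07 kWh
Cost = 0.07 kWh × ₹7.4/kWh = ₹0.52

₹0.52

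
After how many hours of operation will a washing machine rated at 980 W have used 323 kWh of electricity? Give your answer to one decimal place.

Hours = 323 kWh ÷ 0.98 kW = 329.6 h

329.6 h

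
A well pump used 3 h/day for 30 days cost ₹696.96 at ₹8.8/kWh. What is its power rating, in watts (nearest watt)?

880 W

Energy = ₹696.96 ÷ ₹8.8/kWh = 79.2 kWh
Runtime = 3 h/day × 30 days = 90 h
Power = 79.2 kWh ÷ 90 h = 0.88 kW = 880 W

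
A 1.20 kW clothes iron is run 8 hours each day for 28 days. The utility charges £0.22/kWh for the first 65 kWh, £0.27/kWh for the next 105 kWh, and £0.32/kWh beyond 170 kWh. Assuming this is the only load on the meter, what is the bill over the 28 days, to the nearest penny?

£74.27

Runtime = 8 h/day × 28 days = 224 h
Energy = 1.2 kW × 224 h = 268.8 kWh
Tier 1 (0–65 kWh): 65 × £0.22 = £14.3
Tier 2 (65–170 kWh): 105 × £0.27 = £28.35
Above 170 kWh: 98.8 × £0.32 = £31.616
Bill = £74.27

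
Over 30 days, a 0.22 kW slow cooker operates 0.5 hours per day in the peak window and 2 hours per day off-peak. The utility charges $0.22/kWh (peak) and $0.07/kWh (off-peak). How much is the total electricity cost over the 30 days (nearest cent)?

$1.65

Peak energy = 0.22 kW × 0.5 h × 30 = 3.3 kWh
Off-peak energy = 0.22 kW × 2 h × 30 = 13.2 kWh
Cost = 3.3 × $0.22 + 13.2 × $0.07 = $0.726 + $0.924 = $1.65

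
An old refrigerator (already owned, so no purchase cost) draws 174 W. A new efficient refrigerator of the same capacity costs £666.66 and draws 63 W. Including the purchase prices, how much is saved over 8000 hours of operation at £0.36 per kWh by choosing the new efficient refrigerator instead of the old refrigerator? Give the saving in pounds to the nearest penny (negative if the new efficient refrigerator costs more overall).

-£346.98

old refrigerator: £0.00 + (174/1000) kW × 8000 h × £0.36 = £0.00 + £501.12 = £501.12
new efficient refrigerator: £666.66 + (63/1000) kW × 8000 h × £0.36 = £666.66 + £181.44 = £848.1
Saving = £501.12 − £848.1 = −£346.98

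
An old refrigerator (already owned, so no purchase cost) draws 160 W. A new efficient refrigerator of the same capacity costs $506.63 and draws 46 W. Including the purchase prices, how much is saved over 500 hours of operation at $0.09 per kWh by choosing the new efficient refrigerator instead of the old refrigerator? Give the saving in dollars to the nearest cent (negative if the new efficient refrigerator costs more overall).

old refrigerator: $0.00 + (160/1000) kW × 500 h × $0.09 = $0.00 + $7.2 = $7.2
new efficient refrigerator: $506.63 + (46/1000) kW × 500 h × $0.09 = $506.63 + $2.07 = $508.7
Saving = $7.2 − $508.7 = −$501.5

-$501.50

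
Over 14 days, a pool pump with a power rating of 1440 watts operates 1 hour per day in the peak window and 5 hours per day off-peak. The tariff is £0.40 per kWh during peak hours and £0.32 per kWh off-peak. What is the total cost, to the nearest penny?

£40.32

Peak energy = 1.44 kW × 1 h × 14 = 20.16 kWh
Off-peak energy = 1.44 kW × 5 h × 14 = 100.8 kWh
Cost = 20.16 × £0.40 + 100.8 × £0.32 = £8.064 + £32.256 = £40.32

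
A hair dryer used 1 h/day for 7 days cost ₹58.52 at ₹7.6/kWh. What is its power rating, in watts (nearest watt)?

Energy = ₹58.52 ÷ ₹7.6/kWh = 7.7 kWh
Runtime = 1 h/day × 7 days = 7 h
Power = 7.7 kWh ÷ 7 h = 1.1 kW = 1100 W

1100 W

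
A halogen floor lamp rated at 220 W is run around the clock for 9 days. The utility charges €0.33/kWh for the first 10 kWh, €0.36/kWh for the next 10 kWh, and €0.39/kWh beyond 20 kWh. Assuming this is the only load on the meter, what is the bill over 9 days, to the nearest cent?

€17.63

Runtime = 24 h × 9 = 216 h
Energy = 0.22 kW × 216 h = 47.52 kWh
Tier 1 (0–10 kWh): 10 × €0.33 = €3.3
Tier 2 (10–20 kWh): 10 × €0.36 = €3.6
Above 20 kWh: 27.52 × €0.39 = €10.7328
Bill = €17.63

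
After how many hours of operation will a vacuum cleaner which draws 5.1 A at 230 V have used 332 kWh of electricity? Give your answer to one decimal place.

Power = 5.1 A × 230 V = 1173 W = 1.173 kW
Hours = 332 kWh ÷ 1.173 kW = 283.0 h

283.0 h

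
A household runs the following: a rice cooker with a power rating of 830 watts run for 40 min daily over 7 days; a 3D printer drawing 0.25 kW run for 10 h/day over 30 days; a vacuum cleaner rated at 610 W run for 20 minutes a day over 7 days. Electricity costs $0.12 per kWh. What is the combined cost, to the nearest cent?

rice cooker: Runtime = 40 min × 7 = 280 min = 4.666666… h
rice cooker: 0.83 kW × 4.666666… h = 3.873333… kWh
3D printer: Runtime = 10 h/day × 30 days = 300 h
3D printer: 0.25 kW × 300 h = 75 kWh
vacuum cleaner: Runtime = 20 min × 7 = 140 min = 2.333333… h
vacuum cleaner: 0.61 kW × 2.333333… h = 1.423333… kWh
Total energy = 80.296666… kWh
Cost = 80.296666… × $0.12 = $9.64

$9.64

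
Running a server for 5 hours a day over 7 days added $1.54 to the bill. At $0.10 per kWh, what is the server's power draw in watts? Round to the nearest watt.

Energy = $1.54 ÷ $0.10/kWh = 15.4 kWh
Runtime = 5 h/day × 7 days = 35 h
Power = 15.4 kWh ÷ 35 h = 0.44 kW = 440 W

440 W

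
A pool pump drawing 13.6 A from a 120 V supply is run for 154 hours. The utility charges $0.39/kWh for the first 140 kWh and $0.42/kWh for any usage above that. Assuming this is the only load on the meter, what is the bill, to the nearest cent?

$101.36

Power = 13.6 A × 120 V = 1632 W = 1.632 kW
Energy = 1.632 kW × 154 h = 251.328 kWh
Tier 1 (0–140 kWh): 140 × $0.39 = $54.6
Above 140 kWh: 111.328 × $0.42 = $46.75776
Bill = $101.36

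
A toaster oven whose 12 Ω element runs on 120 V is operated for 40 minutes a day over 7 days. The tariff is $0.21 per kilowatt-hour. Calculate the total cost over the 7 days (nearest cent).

$1.18

Power = V²/R = 120²/12 = 1200 W = 1.2 kW
Runtime = 40 min × 7 = 280 min = 4.666666… h
Energy = 1.2 kW × 4.666666… h = 5.6 kWh
Cost = 5.6 kWh × $0.21/kWh = $1.18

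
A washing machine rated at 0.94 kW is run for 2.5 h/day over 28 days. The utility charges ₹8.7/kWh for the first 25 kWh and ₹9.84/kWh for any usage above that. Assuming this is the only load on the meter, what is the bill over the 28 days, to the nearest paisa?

₹618.97

Runtime = 2.5 h/day × 28 days = 70 h
Energy = 0.94 kW × 70 h = 65.8 kWh
Tier 1 (0–25 kWh): 25 × ₹8.7 = ₹217.5
Above 25 kWh: 40.8 × ₹9.84 = ₹401.472
Bill = ₹618.97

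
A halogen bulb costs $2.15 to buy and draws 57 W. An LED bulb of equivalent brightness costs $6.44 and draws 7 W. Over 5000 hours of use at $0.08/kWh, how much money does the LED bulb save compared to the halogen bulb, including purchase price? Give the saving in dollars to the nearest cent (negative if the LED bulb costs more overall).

$15.71

halogen bulb: $2.15 + (57/1000) kW × 5000 h × $0.08 = $2.15 + $22.8 = $24.95
LED bulb: $6.44 + (7/1000) kW × 5000 h × $0.08 = $6.44 + $2.8 = $9.24
Saving = $24.95 − $9.24 = $15.71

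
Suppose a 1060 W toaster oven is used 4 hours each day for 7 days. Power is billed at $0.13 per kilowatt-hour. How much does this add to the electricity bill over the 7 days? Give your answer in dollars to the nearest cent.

$3.86

Runtime = 4 h/day × 7 days = 28 h
Energy = 1.06 kW × 28 h = 29.68 kWh
Cost = 29.68 kWh × $0.13/kWh = $3.86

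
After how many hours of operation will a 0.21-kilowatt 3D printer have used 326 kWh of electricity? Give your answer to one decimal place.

Hours = 326 kWh ÷ 0.21 kW = 1552.4 h

1552.4 h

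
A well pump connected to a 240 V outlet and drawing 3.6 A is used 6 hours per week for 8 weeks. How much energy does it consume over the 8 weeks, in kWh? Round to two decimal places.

Power = 3.6 A × 240 V = 864 W = 0.864 kW
Runtime = 6 h/week × 8 weeks = 48 h
Energy = 0.864 kW × 48 h = 41.472 kWh ≈ 41.47 kWh

41.47 kWh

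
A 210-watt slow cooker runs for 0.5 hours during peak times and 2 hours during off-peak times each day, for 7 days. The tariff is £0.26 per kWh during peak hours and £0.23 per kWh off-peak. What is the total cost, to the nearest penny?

£0.87

Peak energy = 0.21 kW × 0.5 h × 7 = 0.735 kWh
Off-peak energy = 0.21 kW × 2 h × 7 = 2.94 kWh
Cost = 0.735 × £0.26 + 2.94 × £0.23 = £0.1911 + £0.6762 = £0.87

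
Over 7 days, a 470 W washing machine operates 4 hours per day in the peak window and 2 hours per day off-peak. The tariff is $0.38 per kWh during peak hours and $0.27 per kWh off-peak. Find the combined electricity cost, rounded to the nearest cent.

Peak energy = 0.47 kW × 4 h × 7 = 13.16 kWh
Off-peak energy = 0.47 kW × 2 h × 7 = 6.58 kWh
Cost = 13.16 × $0.38 + 6.58 × $0.27 = $5.0008 + $1.7766 = $6.78

$6.78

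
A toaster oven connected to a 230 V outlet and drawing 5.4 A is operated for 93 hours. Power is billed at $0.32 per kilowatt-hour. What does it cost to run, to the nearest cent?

$36.96

Power = 5.4 A × 230 V = 1242 W = 1.242 kW
Energy = 1.242 kW × 93 h = 115.506 kWh
Cost = 115.506 kWh × $0.32/kWh = $36.96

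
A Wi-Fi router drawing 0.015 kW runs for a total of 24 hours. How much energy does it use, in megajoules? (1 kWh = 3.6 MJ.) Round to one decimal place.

1.3 MJ

Energy = 0.015 kW × 24 h = 0.36 kWh
= 0.36 × 3.6 MJ = 1.3 MJ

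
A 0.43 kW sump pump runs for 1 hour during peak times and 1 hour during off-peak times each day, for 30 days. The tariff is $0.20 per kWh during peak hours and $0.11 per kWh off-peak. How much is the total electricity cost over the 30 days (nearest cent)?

Peak energy = 0.43 kW × 1 h × 30 = 12.9 kWh
Off-peak energy = 0.43 kW × 1 h × 30 = 12.9 kWh
Cost = 12.9 × $0.20 + 12.9 × $0.11 = $2.58 + $1.419 = $4.00

$4.00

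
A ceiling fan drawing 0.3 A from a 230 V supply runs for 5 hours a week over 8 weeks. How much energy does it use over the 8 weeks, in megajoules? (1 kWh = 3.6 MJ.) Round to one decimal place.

Power = 0.3 A × 230 V = 69 W = 0.069 kW
Runtime = 5 h/week × 8 weeks = 40 h
Energy = 0.069 kW × 40 h = 2.76 kWh
= 2.76 × 3.6 MJ = 9.9 MJ

9.9 MJ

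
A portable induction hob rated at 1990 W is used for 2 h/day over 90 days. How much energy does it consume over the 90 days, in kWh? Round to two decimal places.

358.20 kWh

Runtime = 2 h/day × 90 days = 180 h
Energy = 1.99 kW × 180 h = 358.2 kWh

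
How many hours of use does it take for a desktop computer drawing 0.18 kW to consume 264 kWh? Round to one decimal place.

1466.7 h

Hours = 264 kWh ÷ 0.18 kW = 1466.7 h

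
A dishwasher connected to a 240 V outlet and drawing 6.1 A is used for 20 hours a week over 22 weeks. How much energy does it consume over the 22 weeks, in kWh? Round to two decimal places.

644.16 kWh

Power = 6.1 A × 240 V = 1464 W = 1.464 kW
Runtime = 20 h/week × 22 weeks = 440 h
Energy = 1.464 kW × 440 h = 644.16 kWh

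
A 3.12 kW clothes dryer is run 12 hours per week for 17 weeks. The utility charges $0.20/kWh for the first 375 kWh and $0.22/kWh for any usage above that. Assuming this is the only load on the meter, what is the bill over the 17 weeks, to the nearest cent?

Runtime = 12 h/week × 17 weeks = 204 h
Energy = 3.12 kW × 204 h = 636.48 kWh
Tier 1 (0–375 kWh): 375 × $0.20 = $75
Above 375 kWh: 261.48 × $0.22 = $57.5256
Bill = $132.53

$132.53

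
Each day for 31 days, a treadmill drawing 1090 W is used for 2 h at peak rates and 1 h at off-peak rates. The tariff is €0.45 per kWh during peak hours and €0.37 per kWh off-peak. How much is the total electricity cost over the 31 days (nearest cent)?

Peak energy = 1.09 kW × 2 h × 31 = 67.58 kWh
Off-peak energy = 1.09 kW × 1 h × 31 = 33.79 kWh
Cost = 67.58 × €0.45 + 33.79 × €0.37 = €30.411 + €12.5023 = €42.91

€42.91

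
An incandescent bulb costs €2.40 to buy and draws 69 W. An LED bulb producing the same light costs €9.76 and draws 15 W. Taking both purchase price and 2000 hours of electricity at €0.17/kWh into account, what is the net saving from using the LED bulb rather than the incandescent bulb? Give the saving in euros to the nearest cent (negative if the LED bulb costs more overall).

€11.00

incandescent bulb: €2.40 + (69/1000) kW × 2000 h × €0.17 = €2.40 + €23.46 = €25.86
LED bulb: €9.76 + (15/1000) kW × 2000 h × €0.17 = €9.76 + €5.1 = €14.86
Saving = €25.86 − €14.86 = €11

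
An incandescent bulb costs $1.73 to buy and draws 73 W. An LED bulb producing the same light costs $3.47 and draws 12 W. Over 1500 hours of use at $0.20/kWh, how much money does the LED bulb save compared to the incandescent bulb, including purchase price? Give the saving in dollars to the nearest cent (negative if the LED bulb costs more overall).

$16.56

incandescent bulb: $1.73 + (73/1000) kW × 1500 h × $0.20 = $1.73 + $21.9 = $23.63
LED bulb: $3.47 + (12/1000) kW × 1500 h × $0.20 = $3.47 + $3.6 = $7.07
Saving = $23.63 − $7.07 = $16.56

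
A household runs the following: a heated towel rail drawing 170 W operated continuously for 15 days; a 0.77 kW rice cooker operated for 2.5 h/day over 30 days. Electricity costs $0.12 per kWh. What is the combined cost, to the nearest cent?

$14.27

heated towel rail: Runtime = 24 h × 15 = 360 h
heated towel rail: 0.17 kW × 360 h = 61.2 kWh
rice cooker: Runtime = 2.5 h/day × 30 days = 75 h
rice cooker: 0.77 kW × 75 h = 57.75 kWh
Total energy = 118.95 kWh
Cost = 118.95 × $0.12 = $14.27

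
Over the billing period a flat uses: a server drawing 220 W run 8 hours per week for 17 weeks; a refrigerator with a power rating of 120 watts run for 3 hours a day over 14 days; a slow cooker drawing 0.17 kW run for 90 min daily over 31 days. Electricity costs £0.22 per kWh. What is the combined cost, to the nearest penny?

£9.43

server: Runtime = 8 h/week × 17 weeks = 136 h
server: 0.22 kW × 136 h = 29.92 kWh
refrigerator: Runtime = 3 h/day × 14 days = 42 h
refrigerator: 0.12 kW × 42 h = 5.04 kWh
slow cooker: Runtime = 90 min × 31 = 2790 min = 46.5 h
slow cooker: 0.17 kW × 46.5 h = 7.905 kWh
Total energy = 42.865 kWh
Cost = 42.865 × £0.22 = £9.43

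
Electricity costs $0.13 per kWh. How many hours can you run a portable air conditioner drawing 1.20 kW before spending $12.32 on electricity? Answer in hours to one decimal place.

79.0 h

Energy available = $12.32 ÷ $0.13/kWh = 94.7692 kWh
Hours = 94.7692 kWh ÷ 1.2 kW = 79.0 h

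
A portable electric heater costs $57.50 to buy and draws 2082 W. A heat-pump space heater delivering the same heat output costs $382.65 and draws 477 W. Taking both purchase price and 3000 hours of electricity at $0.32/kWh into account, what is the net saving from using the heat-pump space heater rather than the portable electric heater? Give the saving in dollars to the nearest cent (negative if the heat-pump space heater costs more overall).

portable electric heater: $57.50 + (2082/1000) kW × 3000 h × $0.32 = $57.50 + $1998.72 = $2056.22
heat-pump space heater: $382.65 + (477/1000) kW × 3000 h × $0.32 = $382.65 + $457.92 = $840.57
Saving = $2056.22 − $840.57 = $1215.65

$1215.65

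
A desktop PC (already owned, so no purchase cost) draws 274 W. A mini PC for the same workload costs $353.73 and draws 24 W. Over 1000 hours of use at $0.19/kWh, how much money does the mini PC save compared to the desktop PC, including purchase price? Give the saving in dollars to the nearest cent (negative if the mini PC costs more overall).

-$306.23

desktop PC: $0.00 + (274/1000) kW × 1000 h × $0.19 = $0.00 + $52.06 = $52.06
mini PC: $353.73 + (24/1000) kW × 1000 h × $0.19 = $353.73 + $4.56 = $358.29
Saving = $52.06 − $358.29 = −$306.23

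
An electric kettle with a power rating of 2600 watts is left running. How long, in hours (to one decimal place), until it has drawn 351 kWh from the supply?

Hours = 351 kWh ÷ 2.6 kW = 135.0 h

135.0 h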